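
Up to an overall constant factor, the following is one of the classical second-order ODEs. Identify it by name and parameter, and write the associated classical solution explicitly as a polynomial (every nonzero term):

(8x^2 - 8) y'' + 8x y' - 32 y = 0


All three coefficients share the factor -8; dividing through by -8 gives  (1 - x^2) y'' - x y' + 4 y = 0.
This matches the Chebyshev equation (1 - x^2) y'' - x y' + n^2 y = 0 (note the -x y' term, not -2x y') with n^2 = 4, so n = 2; the polynomial solution is T_2(x).
With y = sum_k a_k x^k, matching x^k gives (k+2)(k+1) a_{k+2} = (k^2 - n^2) a_k = (k - 2)(k + 2) a_k. The right side vanishes at k = 2, so the series with the parity of 2 terminates at degree 2.
Standard normalization: leading coefficient of T_n is 2^(n-1), so a_2 = 2^1 = 2. Work downward with a_k = (k+1)(k+2) a_{k+2} / ((k - 2)(k + 2)):
  a_0 = (1)(2)(2) / ((0 - 2)(0 + 2)) = 4/(-4) = -1
Hence T_2(x) = 2 x^2 - 1.

T_2(x); series = 2 x^2 - 1


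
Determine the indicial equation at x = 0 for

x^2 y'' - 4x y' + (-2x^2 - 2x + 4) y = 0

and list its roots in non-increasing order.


Divide by x^2 to reach normal form y'' + P_1(x) y' + P_2(x) y = 0 with P_1(x) = -4/x and P_2(x) = -2 - 2/x + 4/x^2.
x = 0 is a singular point because the y'-coefficient -4/x has a pole at x = 0 and the y-coefficient -2 - 2/x + 4/x^2 has a pole at x = 0.
It is a regular singular point because x P_1(x) = p(x) = -4 and x^2 P_2(x) = q(x) = -2x^2 - 2x + 4 are polynomials, hence analytic at x = 0.
p(0) = -4,  q(0) = 4.
Indicial equation: r(r-1) + p(0) r + q(0) = 0, i.e. r^2 + (p(0) - 1) r + q(0) = 0, i.e. r^2 - 5 r + 4 = 0.
Discriminant: (-5)^2 - 4(4) = 9, so r = (5 ± 3)/2.
Solving: r_1 = 4, r_2 = 1.

indicial: r^2 - 5 r + 4 = 0; roots r_1 = 4, r_2 = 1


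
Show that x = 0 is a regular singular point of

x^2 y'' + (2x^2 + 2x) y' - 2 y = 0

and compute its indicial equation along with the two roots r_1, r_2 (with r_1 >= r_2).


Divide by x^2 to reach normal form y'' + P_1(x) y' + P_2(x) y = 0 with P_1(x) = 2 + 2/x and P_2(x) = -2/x^2.
x = 0 is a singular point because the y'-coefficient 2 + 2/x has a pole at x = 0 and the y-coefficient -2/x^2 has a pole at x = 0.
It is a regular singular point because x P_1(x) = p(x) = 2x + 2 and x^2 P_2(x) = q(x) = -2 are polynomials, hence analytic at x = 0.
p(0) = 2,  q(0) = -2.
Indicial equation: r(r-1) + p(0) r + q(0) = 0, i.e. r^2 + (p(0) - 1) r + q(0) = 0, i.e. r^2 + 1 r - 2 = 0.
Discriminant: (1)^2 - 4(-2) = 9, so r = (-1 ± 3)/2.
Solving: r_1 = 1, r_2 = -2.

indicial: r^2 + 1 r - 2 = 0; roots r_1 = 1, r_2 = -2


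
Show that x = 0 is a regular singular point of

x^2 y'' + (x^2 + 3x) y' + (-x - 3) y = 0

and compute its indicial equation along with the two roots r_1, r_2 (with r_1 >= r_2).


Divide by x^2 to reach normal form y'' + P_1(x) y' + P_2(x) y = 0 with P_1(x) = 1 + 3/x and P_2(x) = -1/x - 3/x^2.
x = 0 is a singular point because the y'-coefficient 1 + 3/x has a pole at x = 0 and the y-coefficient -1/x - 3/x^2 has a pole at x = 0.
It is a regular singular point because x P_1(x) = p(x) = x + 3 and x^2 P_2(x) = q(x) = -x - 3 are polynomials, hence analytic at x = 0.
p(0) = 3,  q(0) = -3.
Indicial equation: r(r-1) + p(0) r + q(0) = 0, i.e. r^2 + (p(0) - 1) r + q(0) = 0, i.e. r^2 + 2 r - 3 = 0.
Discriminant: (2)^2 - 4(-3) = 16, so r = (-2 ± 4)/2.
Solving: r_1 = 1, r_2 = -3.

indicial: r^2 + 2 r - 3 = 0; roots r_1 = 1, r_2 = -3


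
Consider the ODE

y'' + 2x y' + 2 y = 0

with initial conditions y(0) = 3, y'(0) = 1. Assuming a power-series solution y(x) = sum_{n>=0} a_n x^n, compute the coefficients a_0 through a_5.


Ansatz: y(x) = sum_{n>=0} a_n x^n, so y'(x) = sum_{n>=1} n a_n x^(n-1) and y''(x) = sum_{n>=2} n(n-1) a_n x^(n-2).
Substitute into P(x) y'' + Q(x) y' + R(x) y = 0 with P(x) = 1, Q(x) = 2x, R(x) = 2, and match powers of x.
Initial conditions: a_0 = 3, a_1 = 1.
Setting the coefficient of each power of x to zero and solving order by order (substituting the coefficients already found):
  x^0: 2 a_2 + 2 a_0 = 0  ->  2 a_2 = -2 a_0 = -6  ->  a_2 = -3
  x^1: 6 a_3 + 4 a_1 = 0  ->  6 a_3 = -4 a_1 = -4  ->  a_3 = -2/3
  x^2: 12 a_4 + 6 a_2 = 0  ->  12 a_4 = -6 a_2 = 18  ->  a_4 = 3/2
  x^3: 20 a_5 + 8 a_3 = 0  ->  20 a_5 = -8 a_3 = 16/3  ->  a_5 = 4/15
Truncated series: y(x) = 3 + x - 3 x^2 - (2/3) x^3 + (3/2) x^4 + (4/15) x^5 + O(x^6).

a_0 = 3; a_1 = 1; a_2 = -3; a_3 = -2/3; a_4 = 3/2; a_5 = 4/15


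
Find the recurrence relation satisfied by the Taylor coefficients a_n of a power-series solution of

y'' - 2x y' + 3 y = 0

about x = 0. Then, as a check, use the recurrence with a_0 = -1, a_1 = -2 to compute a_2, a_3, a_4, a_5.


Substitute y = sum_n a_n x^n.
y''(x) has coefficient (n+2)(n+1) a_{n+2} at x^n;
-2 x y'(x) has coefficient -2 n a_n at x^n (shift);
3 y(x) has coefficient 3 a_n at x^n.
Matching x^n: (n+2)(n+1) a_{n+2} + (-2n + 3) a_n = 0.
Thus a_{n+2} = (2n - 3) / ((n+1)(n+2)) * a_n.

Check with a_0 = -1, a_1 = -2 (apply the recurrence for n = 0, 1, 2, 3): a_0 = -1, a_1 = -2, a_2 = 3/2, a_3 = 1/3, a_4 = 1/8, a_5 = 1/20.

a_(n+2) = (2n - 3) / ((n+1)(n+2)) * a_n; check: a_0 = -1, a_1 = -2, a_2 = 3/2, a_3 = 1/3, a_4 = 1/8, a_5 = 1/20


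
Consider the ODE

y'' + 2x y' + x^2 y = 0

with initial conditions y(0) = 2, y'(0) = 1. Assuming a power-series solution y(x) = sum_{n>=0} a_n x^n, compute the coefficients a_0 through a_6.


Ansatz: y(x) = sum_{n>=0} a_n x^n, so y'(x) = sum_{n>=1} n a_n x^(n-1) and y''(x) = sum_{n>=2} n(n-1) a_n x^(n-2).
Substitute into P(x) y'' + Q(x) y' + R(x) y = 0 with P(x) = 1, Q(x) = 2x, R(x) = x^2, and match powers of x.
Initial conditions: a_0 = 2, a_1 = 1.
Setting the coefficient of each power of x to zero and solving order by order (substituting the coefficients already found):
  x^0: 2 a_2 = 0  ->  a_2 = 0
  x^1: 6 a_3 + 2 a_1 = 0  ->  6 a_3 = -2 a_1 = -2  ->  a_3 = -1/3
  x^2: 12 a_4 + 4 a_2 + a_0 = 0  ->  12 a_4 = -4 a_2 - a_0 = -2  ->  a_4 = -1/6
  x^3: 20 a_5 + 6 a_3 + a_1 = 0  ->  20 a_5 = -6 a_3 - a_1 = 1  ->  a_5 = 1/20
  x^4: 30 a_6 + 8 a_4 + a_2 = 0  ->  30 a_6 = -8 a_4 - a_2 = 4/3  ->  a_6 = 2/45
Truncated series: y(x) = 2 + x - (1/3) x^3 - (1/6) x^4 + (1/20) x^5 + (2/45) x^6 + O(x^7).

a_0 = 2; a_1 = 1; a_2 = 0; a_3 = -1/3; a_4 = -1/6; a_5 = 1/20; a_6 = 2/45


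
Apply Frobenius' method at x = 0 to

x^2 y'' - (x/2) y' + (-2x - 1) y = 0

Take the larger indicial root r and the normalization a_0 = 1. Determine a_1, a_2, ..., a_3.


Write in Frobenius form y'' + (p(x)/x) y' + (q(x)/x^2) y = 0:
  p(x) = -1/2,  q(x) = -2x - 1.
Indicial equation: r(r-1) + (-1/2) r + (-1) = 0 -> roots r_1 = 2, r_2 = -1/2.
Take r = r_1 = 2. Let y(x) = x^r sum_{n>=0} a_n x^n with a_0 = 1.
Substitute y = x^r sum a_n x^n and match x^{r+n}. The recurrence is
  D(n) a_n - 2 a_{n-1} = 0,  where D(n) = (r+n)(r+n-1) + (-1/2)(r+n) + (-1).
  a_n = 2 / D(n) * a_{n-1}.
Since the indicial polynomial factors as (r - r_1)(r - r_2), D(n) = (r_1 + n - r_1)(r_1 + n - r_2) = n(n + 5/2).
Evaluating step by step (a_0 = 1):
  n = 1: D(1) = 1(1 + 5/2) = 7/2; numerator = 2(1) = 2; a_1 = (2)/(7/2) = 4/7
  n = 2: D(2) = 2(2 + 5/2) = 9; numerator = 2(4/7) = 8/7; a_2 = (8/7)/(9) = 8/63
  n = 3: D(3) = 3(3 + 5/2) = 33/2; numerator = 2(8/63) = 16/63; a_3 = (16/63)/(33/2) = 32/2079

r = 2; a_0 = 1; a_1 = 4/7; a_2 = 8/63; a_3 = 32/2079


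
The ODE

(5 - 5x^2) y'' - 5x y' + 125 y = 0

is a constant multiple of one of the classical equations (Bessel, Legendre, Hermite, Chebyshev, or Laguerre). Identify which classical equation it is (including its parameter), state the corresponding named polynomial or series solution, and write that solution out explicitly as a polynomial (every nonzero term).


All three coefficients share the factor 5; dividing through by 5 gives  (1 - x^2) y'' - x y' + 25 y = 0.
This matches the Chebyshev equation (1 - x^2) y'' - x y' + n^2 y = 0 (note the -x y' term, not -2x y') with n^2 = 25, so n = 5; the polynomial solution is T_5(x).
With y = sum_k a_k x^k, matching x^k gives (k+2)(k+1) a_{k+2} = (k^2 - n^2) a_k = (k - 5)(k + 5) a_k. The right side vanishes at k = 5, so the series with the parity of 5 terminates at degree 5.
Standard normalization: leading coefficient of T_n is 2^(n-1), so a_5 = 2^4 = 16. Work downward with a_k = (k+1)(k+2) a_{k+2} / ((k - 5)(k + 5)):
  a_3 = (4)(5)(16) / ((3 - 5)(3 + 5)) = 320/(-16) = -20
  a_1 = (2)(3)(-20) / ((1 - 5)(1 + 5)) = -120/(-24) = 5
Hence T_5(x) = 16 x^5 - 20 x^3 + 5 x.

T_5(x); series = 16 x^5 - 20 x^3 + 5 x


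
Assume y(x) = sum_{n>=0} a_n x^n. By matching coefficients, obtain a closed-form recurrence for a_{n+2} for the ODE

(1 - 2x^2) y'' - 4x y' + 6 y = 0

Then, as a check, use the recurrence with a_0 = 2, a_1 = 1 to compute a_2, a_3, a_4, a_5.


Substitute y = sum_n a_n x^n.
(1 - 2 x^2) y'' contributes (n+2)(n+1) a_{n+2} - 2 n(n-1) a_n at x^n.
-4 x y'(x) contributes -4 n a_n at x^n.
6 y(x) contributes 6 a_n at x^n.
Matching x^n: (n+2)(n+1) a_{n+2} + (-2 n(n-1) - 4 n + 6) a_n = 0.
Thus a_{n+2} = (2 n(n-1) + 4 n - 6) / ((n+1)(n+2)) * a_n.

Check with a_0 = 2, a_1 = 1 (apply the recurrence for n = 0, 1, 2, 3): a_0 = 2, a_1 = 1, a_2 = -6, a_3 = -1/3, a_4 = -3, a_5 = -3/10.

a_(n+2) = (2 n(n-1) + 4 n - 6) / ((n+1)(n+2)) * a_n; check: a_0 = 2, a_1 = 1, a_2 = -6, a_3 = -1/3, a_4 = -3, a_5 = -3/10


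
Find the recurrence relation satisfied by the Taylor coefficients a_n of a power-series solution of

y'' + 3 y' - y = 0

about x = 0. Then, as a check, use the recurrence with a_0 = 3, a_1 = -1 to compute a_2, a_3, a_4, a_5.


Substitute y = sum_n a_n x^n.
y''(x) has coefficient (n+2)(n+1) a_{n+2} at x^n;
3 y'(x) has coefficient 3 (n+1) a_{n+1} at x^n;
-y(x) has coefficient -1 a_n at x^n.
Matching x^n: (n+2)(n+1) a_{n+2} + 3 (n+1) a_{n+1} - 1 a_n = 0.
Thus a_{n+2} = [-3 (n+1) a_{n+1} + 1 a_n] / ((n+1)(n+2)).

Check with a_0 = 3, a_1 = -1 (apply the recurrence for n = 0, 1, 2, 3): a_0 = 3, a_1 = -1, a_2 = 3, a_3 = -19/6, a_4 = 21/8, a_5 = -26/15.

a_(n+2) = [-3 (n+1) a_(n+1) + 1 a_n] / ((n+1)(n+2)); check: a_0 = 3, a_1 = -1, a_2 = 3, a_3 = -19/6, a_4 = 21/8, a_5 = -26/15


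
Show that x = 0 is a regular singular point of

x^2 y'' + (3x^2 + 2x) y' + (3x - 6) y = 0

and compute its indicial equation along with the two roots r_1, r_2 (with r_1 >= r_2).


Divide by x^2 to reach normal form y'' + P_1(x) y' + P_2(x) y = 0 with P_1(x) = 3 + 2/x and P_2(x) = 3/x - 6/x^2.
x = 0 is a singular point because the y'-coefficient 3 + 2/x has a pole at x = 0 and the y-coefficient 3/x - 6/x^2 has a pole at x = 0.
It is a regular singular point because x P_1(x) = p(x) = 3x + 2 and x^2 P_2(x) = q(x) = 3x - 6 are polynomials, hence analytic at x = 0.
p(0) = 2,  q(0) = -6.
Indicial equation: r(r-1) + p(0) r + q(0) = 0, i.e. r^2 + (p(0) - 1) r + q(0) = 0, i.e. r^2 + 1 r - 6 = 0.
Discriminant: (1)^2 - 4(-6) = 25, so r = (-1 ± 5)/2.
Solving: r_1 = 2, r_2 = -3.

indicial: r^2 + 1 r - 6 = 0; roots r_1 = 2, r_2 = -3


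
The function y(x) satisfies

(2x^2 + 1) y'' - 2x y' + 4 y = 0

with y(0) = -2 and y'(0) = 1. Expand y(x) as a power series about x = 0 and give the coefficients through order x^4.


Ansatz: y(x) = sum_{n>=0} a_n x^n, so y'(x) = sum_{n>=1} n a_n x^(n-1) and y''(x) = sum_{n>=2} n(n-1) a_n x^(n-2).
Substitute into P(x) y'' + Q(x) y' + R(x) y = 0 with P(x) = 2x^2 + 1, Q(x) = -2x, R(x) = 4, and match powers of x.
Initial conditions: a_0 = -2, a_1 = 1.
Setting the coefficient of each power of x to zero and solving order by order (substituting the coefficients already found):
  x^0: 2 a_2 + 4 a_0 = 0  ->  2 a_2 = -4 a_0 = 8  ->  a_2 = 4
  x^1: 6 a_3 + 2 a_1 = 0  ->  6 a_3 = -2 a_1 = -2  ->  a_3 = -1/3
  x^2: 12 a_4 + 4 a_2 = 0  ->  12 a_4 = -4 a_2 = -16  ->  a_4 = -4/3
Truncated series: y(x) = -2 + x + 4 x^2 - (1/3) x^3 - (4/3) x^4 + O(x^5).

a_0 = -2; a_1 = 1; a_2 = 4; a_3 = -1/3; a_4 = -4/3


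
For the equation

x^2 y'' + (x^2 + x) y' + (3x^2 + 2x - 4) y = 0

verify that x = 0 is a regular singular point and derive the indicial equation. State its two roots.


Divide by x^2 to reach normal form y'' + P_1(x) y' + P_2(x) y = 0 with P_1(x) = 1 + 1/x and P_2(x) = 3 + 2/x - 4/x^2.
x = 0 is a singular point because the y'-coefficient 1 + 1/x has a pole at x = 0 and the y-coefficient 3 + 2/x - 4/x^2 has a pole at x = 0.
It is a regular singular point because x P_1(x) = p(x) = x + 1 and x^2 P_2(x) = q(x) = 3x^2 + 2x - 4 are polynomials, hence analytic at x = 0.
p(0) = 1,  q(0) = -4.
Indicial equation: r(r-1) + p(0) r + q(0) = 0, i.e. r^2 + (p(0) - 1) r + q(0) = 0, i.e. r^2 - 4 = 0.
Discriminant: (0)^2 - 4(-4) = 16, so r = (0 ± 4)/2.
Solving: r_1 = 2, r_2 = -2.

indicial: r^2 - 4 = 0; roots r_1 = 2, r_2 = -2


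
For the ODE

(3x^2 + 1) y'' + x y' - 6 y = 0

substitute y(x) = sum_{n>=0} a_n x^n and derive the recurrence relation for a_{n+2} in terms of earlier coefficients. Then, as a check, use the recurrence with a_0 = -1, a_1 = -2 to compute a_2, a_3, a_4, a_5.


Substitute y = sum_n a_n x^n.
(1 + 3 x^2) y'' contributes (n+2)(n+1) a_{n+2} + 3 n(n-1) a_n at x^n.
x y'(x) contributes n a_n at x^n.
-6 y(x) contributes -6 a_n at x^n.
Matching x^n: (n+2)(n+1) a_{n+2} + (3 n(n-1) + n - 6) a_n = 0.
Thus a_{n+2} = (-3 n(n-1) - n + 6) / ((n+1)(n+2)) * a_n.

Check with a_0 = -1, a_1 = -2 (apply the recurrence for n = 0, 1, 2, 3): a_0 = -1, a_1 = -2, a_2 = -3, a_3 = -5/3, a_4 = 1/2, a_5 = 5/4.

a_(n+2) = (-3 n(n-1) - n + 6) / ((n+1)(n+2)) * a_n; check: a_0 = -1, a_1 = -2, a_2 = -3, a_3 = -5/3, a_4 = 1/2, a_5 = 5/4


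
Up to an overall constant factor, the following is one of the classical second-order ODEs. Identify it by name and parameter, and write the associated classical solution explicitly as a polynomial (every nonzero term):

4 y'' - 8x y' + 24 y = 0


All three coefficients share the factor 4; dividing through by 4 gives  y'' - 2x y' + 6 y = 0.
This matches the Hermite equation y'' - 2x y' + 2n y = 0 with 2n = 6, so n = 3; the polynomial solution is H_3(x).
With y = sum_k a_k x^k, matching x^k gives (k+2)(k+1) a_{k+2} = 2(k - n) a_k = 2(k - 3) a_k. The right side vanishes at k = 3, so the series with the parity of 3 terminates at degree 3.
Standard normalization: leading coefficient of H_n is 2^n, so a_3 = 2^3 = 8. Work downward with a_k = (k+1)(k+2) a_{k+2} / (2(k - n)):
  a_1 = (2)(3)(8) / (2(1 - 3)) = 48/(-4) = -12
Hence H_3(x) = 8 x^3 - 12 x.

H_3(x); series = 8 x^3 - 12 x


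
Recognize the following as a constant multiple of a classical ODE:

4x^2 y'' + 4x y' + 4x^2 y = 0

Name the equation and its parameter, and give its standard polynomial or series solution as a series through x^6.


All three coefficients share the factor 4; dividing through by 4 gives  x^2 y'' + x y' + x^2 y = 0.
This matches the Bessel equation x^2 y'' + x y' + (x^2 - nu^2) y = 0 with nu^2 = 0, so nu = 0; the solution bounded at x = 0 is J_0(x).
Frobenius at x = 0: indicial roots ±nu; for r = nu the recurrence k(k + 2nu) c_k = -c_{k-2} gives the standard series J_nu(x) = sum_{k>=0} (-1)^k / (k! (k+nu)!) (x/2)^(2k+nu). Evaluate the first 4 terms:
  k = 0: (-1)^0 / (0! * 0! * 2^0) x^0 = 1/(1*1*1) x^0 = (1) x^0
  k = 1: (-1)^1 / (1! * 1! * 2^2) x^2 = -1/(1*1*4) x^2 = (-1/4) x^2
  k = 2: (-1)^2 / (2! * 2! * 2^4) x^4 = 1/(2*2*16) x^4 = (1/64) x^4
  k = 3: (-1)^3 / (3! * 3! * 2^6) x^6 = -1/(6*6*64) x^6 = (-1/2304) x^6
Hence J_0(x) = -x^6/2304 + x^4/64 - x^2/4 + 1 + ....

J_0(x); series = -x^6/2304 + x^4/64 - x^2/4 + 1


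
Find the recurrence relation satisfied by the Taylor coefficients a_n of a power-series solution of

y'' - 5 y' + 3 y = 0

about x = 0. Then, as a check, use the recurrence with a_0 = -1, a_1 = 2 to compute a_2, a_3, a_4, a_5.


Substitute y = sum_n a_n x^n.
y''(x) has coefficient (n+2)(n+1) a_{n+2} at x^n;
-5 y'(x) has coefficient -5 (n+1) a_{n+1} at x^n;
3 y(x) has coefficient 3 a_n at x^n.
Matching x^n: (n+2)(n+1) a_{n+2} - 5 (n+1) a_{n+1} + 3 a_n = 0.
Thus a_{n+2} = [5 (n+1) a_{n+1} - 3 a_n] / ((n+1)(n+2)).

Check with a_0 = -1, a_1 = 2 (apply the recurrence for n = 0, 1, 2, 3): a_0 = -1, a_1 = 2, a_2 = 13/2, a_3 = 59/6, a_4 = 32/3, a_5 = 1103/120.

a_(n+2) = [5 (n+1) a_(n+1) - 3 a_n] / ((n+1)(n+2)); check: a_0 = -1, a_1 = 2, a_2 = 13/2, a_3 = 59/6, a_4 = 32/3, a_5 = 1103/120


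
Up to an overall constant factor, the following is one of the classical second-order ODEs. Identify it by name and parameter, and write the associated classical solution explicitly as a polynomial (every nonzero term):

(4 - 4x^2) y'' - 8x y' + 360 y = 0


All three coefficients share the factor 4; dividing through by 4 gives  (1 - x^2) y'' - 2x y' + 90 y = 0.
This matches the Legendre equation (1 - x^2) y'' - 2x y' + n(n+1) y = 0 (note the -2x y' term) with n(n+1) = 90, so n = 9; the polynomial solution is P_9(x).
With y = sum_k a_k x^k, matching x^k gives (k+2)(k+1) a_{k+2} = [k(k+1) - n(n+1)] a_k = (k - 9)(k + 10) a_k. The right side vanishes at k = 9, so the series with the parity of 9 terminates at degree 9.
Standard normalization (P_n(1) = 1): leading coefficient (2n)!/(2^n (n!)^2) = 6402373705728000/(512*131681894400) = 12155/128, so a_9 = 12155/128. Work downward with a_k = (k+1)(k+2) a_{k+2} / ((k - 9)(k + 10)):
  a_7 = (8)(9)(12155/128) / ((7 - 9)(7 + 10)) = (109395/16)/(-34) = -6435/32
  a_5 = (6)(7)(-6435/32) / ((5 - 9)(5 + 10)) = (-135135/16)/(-60) = 9009/64
  a_3 = (4)(5)(9009/64) / ((3 - 9)(3 + 10)) = (45045/16)/(-78) = -1155/32
  a_1 = (2)(3)(-1155/32) / ((1 - 9)(1 + 10)) = (-3465/16)/(-88) = 315/128
Hence P_9(x) = 12155 x^9/128 - 6435 x^7/32 + 9009 x^5/64 - 1155 x^3/32 + 315 x/128.

P_9(x); series = 12155 x^9/128 - 6435 x^7/32 + 9009 x^5/64 - 1155 x^3/32 + 315 x/128


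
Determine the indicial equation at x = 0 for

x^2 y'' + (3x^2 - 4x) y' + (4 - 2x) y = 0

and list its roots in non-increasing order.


Divide by x^2 to reach normal form y'' + P_1(x) y' + P_2(x) y = 0 with P_1(x) = 3 - 4/x and P_2(x) = -2/x + 4/x^2.
x = 0 is a singular point because the y'-coefficient 3 - 4/x has a pole at x = 0 and the y-coefficient -2/x + 4/x^2 has a pole at x = 0.
It is a regular singular point because x P_1(x) = p(x) = 3x - 4 and x^2 P_2(x) = q(x) = 4 - 2x are polynomials, hence analytic at x = 0.
p(0) = -4,  q(0) = 4.
Indicial equation: r(r-1) + p(0) r + q(0) = 0, i.e. r^2 + (p(0) - 1) r + q(0) = 0, i.e. r^2 - 5 r + 4 = 0.
Discriminant: (-5)^2 - 4(4) = 9, so r = (5 ± 3)/2.
Solving: r_1 = 4, r_2 = 1.

indicial: r^2 - 5 r + 4 = 0; roots r_1 = 4, r_2 = 1


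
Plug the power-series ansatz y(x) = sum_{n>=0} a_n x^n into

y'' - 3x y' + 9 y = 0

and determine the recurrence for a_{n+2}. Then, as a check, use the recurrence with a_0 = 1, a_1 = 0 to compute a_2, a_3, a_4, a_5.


Substitute y = sum_n a_n x^n.
y''(x) has coefficient (n+2)(n+1) a_{n+2} at x^n;
-3 x y'(x) has coefficient -3 n a_n at x^n (shift);
9 y(x) has coefficient 9 a_n at x^n.
Matching x^n: (n+2)(n+1) a_{n+2} + (-3n + 9) a_n = 0.
Thus a_{n+2} = (3n - 9) / ((n+1)(n+2)) * a_n.

Check with a_0 = 1, a_1 = 0 (apply the recurrence for n = 0, 1, 2, 3): a_0 = 1, a_1 = 0, a_2 = -9/2, a_3 = 0, a_4 = 9/8, a_5 = 0.

a_(n+2) = (3n - 9) / ((n+1)(n+2)) * a_n; check: a_0 = 1, a_1 = 0, a_2 = -9/2, a_3 = 0, a_4 = 9/8, a_5 = 0


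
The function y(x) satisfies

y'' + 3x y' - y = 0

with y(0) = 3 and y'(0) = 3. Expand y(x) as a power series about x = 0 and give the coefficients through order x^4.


Ansatz: y(x) = sum_{n>=0} a_n x^n, so y'(x) = sum_{n>=1} n a_n x^(n-1) and y''(x) = sum_{n>=2} n(n-1) a_n x^(n-2).
Substitute into P(x) y'' + Q(x) y' + R(x) y = 0 with P(x) = 1, Q(x) = 3x, R(x) = -1, and match powers of x.
Initial conditions: a_0 = 3, a_1 = 3.
Setting the coefficient of each power of x to zero and solving order by order (substituting the coefficients already found):
  x^0: 2 a_2 - a_0 = 0  ->  2 a_2 = a_0 = 3  ->  a_2 = 3/2
  x^1: 6 a_3 + 2 a_1 = 0  ->  6 a_3 = -2 a_1 = -6  ->  a_3 = -1
  x^2: 12 a_4 + 5 a_2 = 0  ->  12 a_4 = -5 a_2 = -15/2  ->  a_4 = -5/8
Truncated series: y(x) = 3 + 3 x + (3/2) x^2 - x^3 - (5/8) x^4 + O(x^5).

a_0 = 3; a_1 = 3; a_2 = 3/2; a_3 = -1; a_4 = -5/8


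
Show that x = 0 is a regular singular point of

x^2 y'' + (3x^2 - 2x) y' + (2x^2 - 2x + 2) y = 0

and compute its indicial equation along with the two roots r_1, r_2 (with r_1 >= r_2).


Divide by x^2 to reach normal form y'' + P_1(x) y' + P_2(x) y = 0 with P_1(x) = 3 - 2/x and P_2(x) = 2 - 2/x + 2/x^2.
x = 0 is a singular point because the y'-coefficient 3 - 2/x has a pole at x = 0 and the y-coefficient 2 - 2/x + 2/x^2 has a pole at x = 0.
It is a regular singular point because x P_1(x) = p(x) = 3x - 2 and x^2 P_2(x) = q(x) = 2x^2 - 2x + 2 are polynomials, hence analytic at x = 0.
p(0) = -2,  q(0) = 2.
Indicial equation: r(r-1) + p(0) r + q(0) = 0, i.e. r^2 + (p(0) - 1) r + q(0) = 0, i.e. r^2 - 3 r + 2 = 0.
Discriminant: (-3)^2 - 4(2) = 1, so r = (3 ± 1)/2.
Solving: r_1 = 2, r_2 = 1.

indicial: r^2 - 3 r + 2 = 0; roots r_1 = 2, r_2 = 1


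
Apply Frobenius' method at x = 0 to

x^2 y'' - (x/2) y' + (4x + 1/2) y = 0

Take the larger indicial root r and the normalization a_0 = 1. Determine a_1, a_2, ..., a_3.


Write in Frobenius form y'' + (p(x)/x) y' + (q(x)/x^2) y = 0:
  p(x) = -1/2,  q(x) = 4x + 1/2.
Indicial equation: r(r-1) + (-1/2) r + (1/2) = 0 -> roots r_1 = 1, r_2 = 1/2.
Take r = r_1 = 1. Let y(x) = x^r sum_{n>=0} a_n x^n with a_0 = 1.
Substitute y = x^r sum a_n x^n and match x^{r+n}. The recurrence is
  D(n) a_n + 4 a_{n-1} = 0,  where D(n) = (r+n)(r+n-1) + (-1/2)(r+n) + (1/2).
  a_n = -4 / D(n) * a_{n-1}.
Since the indicial polynomial factors as (r - r_1)(r - r_2), D(n) = (r_1 + n - r_1)(r_1 + n - r_2) = n(n + 1/2).
Evaluating step by step (a_0 = 1):
  n = 1: D(1) = 1(1 + 1/2) = 3/2; numerator = -4(1) = -4; a_1 = (-4)/(3/2) = -8/3
  n = 2: D(2) = 2(2 + 1/2) = 5; numerator = -4(-8/3) = 32/3; a_2 = (32/3)/(5) = 32/15
  n = 3: D(3) = 3(3 + 1/2) = 21/2; numerator = -4(32/15) = -128/15; a_3 = (-128/15)/(21/2) = -256/315

r = 1; a_0 = 1; a_1 = -8/3; a_2 = 32/15; a_3 = -256/315


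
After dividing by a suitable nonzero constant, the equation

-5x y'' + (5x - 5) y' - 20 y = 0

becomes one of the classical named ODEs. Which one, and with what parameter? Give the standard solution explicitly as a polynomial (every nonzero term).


All three coefficients share the factor -5; dividing through by -5 gives  x y'' + (1 - x) y' + 4 y = 0.
This matches the Laguerre equation x y'' + (1 - x) y' + n y = 0 with n = 4; the polynomial solution is L_4(x).
With y = sum_k a_k x^k, matching x^k gives (k+1)k a_{k+1} + (k+1) a_{k+1} - k a_k + n a_k = 0, i.e. (k+1)^2 a_{k+1} = (k - n) a_k = (k - 4) a_k. The right side vanishes at k = 4, so the series terminates at degree 4.
Standard normalization L_n(0) = 1 gives a_0 = 1. Work upward with a_{k+1} = (k - 4) a_k / (k+1)^2:
  a_1 = (0 - 4)(1) / 1^2 = -4/1 = -4
  a_2 = (1 - 4)(-4) / 2^2 = 12/4 = 3
  a_3 = (2 - 4)(3) / 3^2 = -6/9 = -2/3
  a_4 = (3 - 4)(-2/3) / 4^2 = (2/3)/16 = 1/24
Hence L_4(x) = x^4/24 - 2 x^3/3 + 3 x^2 - 4 x + 1.

L_4(x); series = x^4/24 - 2 x^3/3 + 3 x^2 - 4 x + 1


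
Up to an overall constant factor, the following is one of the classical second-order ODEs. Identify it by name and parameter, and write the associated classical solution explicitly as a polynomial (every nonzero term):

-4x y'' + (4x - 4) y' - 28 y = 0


All three coefficients share the factor -4; dividing through by -4 gives  x y'' + (1 - x) y' + 7 y = 0.
This matches the Laguerre equation x y'' + (1 - x) y' + n y = 0 with n = 7; the polynomial solution is L_7(x).
With y = sum_k a_k x^k, matching x^k gives (k+1)k a_{k+1} + (k+1) a_{k+1} - k a_k + n a_k = 0, i.e. (k+1)^2 a_{k+1} = (k - n) a_k = (k - 7) a_k. The right side vanishes at k = 7, so the series terminates at degree 7.
Standard normalization L_n(0) = 1 gives a_0 = 1. Work upward with a_{k+1} = (k - 7) a_k / (k+1)^2:
  a_1 = (0 - 7)(1) / 1^2 = -7/1 = -7
  a_2 = (1 - 7)(-7) / 2^2 = 42/4 = 21/2
  a_3 = (2 - 7)(21/2) / 3^2 = (-105/2)/9 = -35/6
  a_4 = (3 - 7)(-35/6) / 4^2 = (70/3)/16 = 35/24
  a_5 = (4 - 7)(35/24) / 5^2 = (-35/8)/25 = -7/40
  a_6 = (5 - 7)(-7/40) / 6^2 = (7/20)/36 = 7/720
  a_7 = (6 - 7)(7/720) / 7^2 = (-7/720)/49 = -1/5040
Hence L_7(x) = -x^7/5040 + 7 x^6/720 - 7 x^5/40 + 35 x^4/24 - 35 x^3/6 + 21 x^2/2 - 7 x + 1.

L_7(x); series = -x^7/5040 + 7 x^6/720 - 7 x^5/40 + 35 x^4/24 - 35 x^3/6 + 21 x^2/2 - 7 x + 1


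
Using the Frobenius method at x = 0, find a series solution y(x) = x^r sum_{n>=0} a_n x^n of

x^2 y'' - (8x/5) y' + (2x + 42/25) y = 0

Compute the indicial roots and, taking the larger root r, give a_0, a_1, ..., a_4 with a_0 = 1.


Write in Frobenius form y'' + (p(x)/x) y' + (q(x)/x^2) y = 0:
  p(x) = -8/5,  q(x) = 2x + 42/25.
Indicial equation: r(r-1) + (-8/5) r + (42/25) = 0 -> roots r_1 = 7/5, r_2 = 6/5.
Take r = r_1 = 7/5. Let y(x) = x^r sum_{n>=0} a_n x^n with a_0 = 1.
Substitute y = x^r sum a_n x^n and match x^{r+n}. The recurrence is
  D(n) a_n + 2 a_{n-1} = 0,  where D(n) = (r+n)(r+n-1) + (-8/5)(r+n) + (42/25).
  a_n = -2 / D(n) * a_{n-1}.
Since the indicial polynomial factors as (r - r_1)(r - r_2), D(n) = (r_1 + n - r_1)(r_1 + n - r_2) = n(n + 1/5).
Evaluating step by step (a_0 = 1):
  n = 1: D(1) = 1(1 + 1/5) = 6/5; numerator = -2(1) = -2; a_1 = (-2)/(6/5) = -5/3
  n = 2: D(2) = 2(2 + 1/5) = 22/5; numerator = -2(-5/3) = 10/3; a_2 = (10/3)/(22/5) = 25/33
  n = 3: D(3) = 3(3 + 1/5) = 48/5; numerator = -2(25/33) = -50/33; a_3 = (-50/33)/(48/5) = -125/792
  n = 4: D(4) = 4(4 + 1/5) = 84/5; numerator = -2(-125/792) = 125/396; a_4 = (125/396)/(84/5) = 625/33264

r = 7/5; a_0 = 1; a_1 = -5/3; a_2 = 25/33; a_3 = -125/792; a_4 = 625/33264


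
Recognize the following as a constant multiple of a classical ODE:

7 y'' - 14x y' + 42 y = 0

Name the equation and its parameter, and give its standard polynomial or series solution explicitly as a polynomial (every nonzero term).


All three coefficients share the factor 7; dividing through by 7 gives  y'' - 2x y' + 6 y = 0.
This matches the Hermite equation y'' - 2x y' + 2n y = 0 with 2n = 6, so n = 3; the polynomial solution is H_3(x).
With y = sum_k a_k x^k, matching x^k gives (k+2)(k+1) a_{k+2} = 2(k - n) a_k = 2(k - 3) a_k. The right side vanishes at k = 3, so the series with the parity of 3 terminates at degree 3.
Standard normalization: leading coefficient of H_n is 2^n, so a_3 = 2^3 = 8. Work downward with a_k = (k+1)(k+2) a_{k+2} / (2(k - n)):
  a_1 = (2)(3)(8) / (2(1 - 3)) = 48/(-4) = -12
Hence H_3(x) = 8 x^3 - 12 x.

H_3(x); series = 8 x^3 - 12 x


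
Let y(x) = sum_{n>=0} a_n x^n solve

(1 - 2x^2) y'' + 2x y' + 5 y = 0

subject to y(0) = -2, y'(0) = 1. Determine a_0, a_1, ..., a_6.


Ansatz: y(x) = sum_{n>=0} a_n x^n, so y'(x) = sum_{n>=1} n a_n x^(n-1) and y''(x) = sum_{n>=2} n(n-1) a_n x^(n-2).
Substitute into P(x) y'' + Q(x) y' + R(x) y = 0 with P(x) = 1 - 2x^2, Q(x) = 2x, R(x) = 5, and match powers of x.
Initial conditions: a_0 = -2, a_1 = 1.
Setting the coefficient of each power of x to zero and solving order by order (substituting the coefficients already found):
  x^0: 2 a_2 + 5 a_0 = 0  ->  2 a_2 = -5 a_0 = 10  ->  a_2 = 5
  x^1: 6 a_3 + 7 a_1 = 0  ->  6 a_3 = -7 a_1 = -7  ->  a_3 = -7/6
  x^2: 12 a_4 + 5 a_2 = 0  ->  12 a_4 = -5 a_2 = -25  ->  a_4 = -25/12
  x^3: 20 a_5 - a_3 = 0  ->  20 a_5 = a_3 = -7/6  ->  a_5 = -7/120
  x^4: 30 a_6 - 11 a_4 = 0  ->  30 a_6 = 11 a_4 = -275/12  ->  a_6 = -55/72
Truncated series: y(x) = -2 + x + 5 x^2 - (7/6) x^3 - (25/12) x^4 - (7/120) x^5 - (55/72) x^6 + O(x^7).

a_0 = -2; a_1 = 1; a_2 = 5; a_3 = -7/6; a_4 = -25/12; a_5 = -7/120; a_6 = -55/72


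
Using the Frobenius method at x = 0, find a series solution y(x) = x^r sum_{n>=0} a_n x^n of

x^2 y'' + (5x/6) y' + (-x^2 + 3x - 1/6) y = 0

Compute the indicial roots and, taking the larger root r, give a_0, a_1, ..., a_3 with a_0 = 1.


Write in Frobenius form y'' + (p(x)/x) y' + (q(x)/x^2) y = 0:
  p(x) = 5/6,  q(x) = -x^2 + 3x - 1/6.
Indicial equation: r(r-1) + (5/6) r + (-1/6) = 0 -> roots r_1 = 1/2, r_2 = -1/3.
Take r = r_1 = 1/2. Let y(x) = x^r sum_{n>=0} a_n x^n with a_0 = 1.
Substitute y = x^r sum a_n x^n and match x^{r+n}. The recurrence is
  D(n) a_n + 3 a_{n-1} - 1 a_{n-2} = 0,  where D(n) = (r+n)(r+n-1) + (5/6)(r+n) + (-1/6).
  a_n = [-3 a_{n-1} + 1 a_{n-2}] / D(n).
Since the indicial polynomial factors as (r - r_1)(r - r_2), D(n) = (r_1 + n - r_1)(r_1 + n - r_2) = n(n + 5/6).
Evaluating step by step (a_0 = 1):
  n = 1: D(1) = 1(1 + 5/6) = 11/6; numerator = -3(1) = -3; a_1 = (-3)/(11/6) = -18/11
  n = 2: D(2) = 2(2 + 5/6) = 17/3; numerator = -3(-18/11) + 1(1) = 65/11; a_2 = (65/11)/(17/3) = 195/187
  n = 3: D(3) = 3(3 + 5/6) = 23/2; numerator = -3(195/187) + 1(-18/11) = -81/17; a_3 = (-81/17)/(23/2) = -162/391

r = 1/2; a_0 = 1; a_1 = -18/11; a_2 = 195/187; a_3 = -162/391


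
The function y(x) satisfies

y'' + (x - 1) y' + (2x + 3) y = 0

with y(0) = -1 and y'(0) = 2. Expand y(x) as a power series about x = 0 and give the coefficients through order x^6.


Ansatz: y(x) = sum_{n>=0} a_n x^n, so y'(x) = sum_{n>=1} n a_n x^(n-1) and y''(x) = sum_{n>=2} n(n-1) a_n x^(n-2).
Substitute into P(x) y'' + Q(x) y' + R(x) y = 0 with P(x) = 1, Q(x) = x - 1, R(x) = 2x + 3, and match powers of x.
Initial conditions: a_0 = -1, a_1 = 2.
Setting the coefficient of each power of x to zero and solving order by order (substituting the coefficients already found):
  x^0: 2 a_2 - a_1 + 3 a_0 = 0  ->  2 a_2 = a_1 - 3 a_0 = 5  ->  a_2 = 5/2
  x^1: 6 a_3 - 2 a_2 + 4 a_1 + 2 a_0 = 0  ->  6 a_3 = 2 a_2 - 4 a_1 - 2 a_0 = -1  ->  a_3 = -1/6
  x^2: 12 a_4 - 3 a_3 + 5 a_2 + 2 a_1 = 0  ->  12 a_4 = 3 a_3 - 5 a_2 - 2 a_1 = -17  ->  a_4 = -17/12
  x^3: 20 a_5 - 4 a_4 + 6 a_3 + 2 a_2 = 0  ->  20 a_5 = 4 a_4 - 6 a_3 - 2 a_2 = -29/3  ->  a_5 = -29/60
  x^4: 30 a_6 - 5 a_5 + 7 a_4 + 2 a_3 = 0  ->  30 a_6 = 5 a_5 - 7 a_4 - 2 a_3 = 47/6  ->  a_6 = 47/180
Truncated series: y(x) = -1 + 2 x + (5/2) x^2 - (1/6) x^3 - (17/12) x^4 - (29/60) x^5 + (47/180) x^6 + O(x^7).

a_0 = -1; a_1 = 2; a_2 = 5/2; a_3 = -1/6; a_4 = -17/12; a_5 = -29/60; a_6 = 47/180


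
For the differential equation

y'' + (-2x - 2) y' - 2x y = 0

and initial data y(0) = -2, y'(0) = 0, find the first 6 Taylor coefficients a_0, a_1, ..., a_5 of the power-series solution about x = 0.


Ansatz: y(x) = sum_{n>=0} a_n x^n, so y'(x) = sum_{n>=1} n a_n x^(n-1) and y''(x) = sum_{n>=2} n(n-1) a_n x^(n-2).
Substitute into P(x) y'' + Q(x) y' + R(x) y = 0 with P(x) = 1, Q(x) = -2x - 2, R(x) = -2x, and match powers of x.
Initial conditions: a_0 = -2, a_1 = 0.
Setting the coefficient of each power of x to zero and solving order by order (substituting the coefficients already found):
  x^0: 2 a_2 - 2 a_1 = 0  ->  2 a_2 = 2 a_1 = 0  ->  a_2 = 0
  x^1: 6 a_3 - 4 a_2 - 2 a_1 - 2 a_0 = 0  ->  6 a_3 = 4 a_2 + 2 a_1 + 2 a_0 = -4  ->  a_3 = -2/3
  x^2: 12 a_4 - 6 a_3 - 4 a_2 - 2 a_1 = 0  ->  12 a_4 = 6 a_3 + 4 a_2 + 2 a_1 = -4  ->  a_4 = -1/3
  x^3: 20 a_5 - 8 a_4 - 6 a_3 - 2 a_2 = 0  ->  20 a_5 = 8 a_4 + 6 a_3 + 2 a_2 = -20/3  ->  a_5 = -1/3
Truncated series: y(x) = -2 - (2/3) x^3 - (1/3) x^4 - (1/3) x^5 + O(x^6).

a_0 = -2; a_1 = 0; a_2 = 0; a_3 = -2/3; a_4 = -1/3; a_5 = -1/3


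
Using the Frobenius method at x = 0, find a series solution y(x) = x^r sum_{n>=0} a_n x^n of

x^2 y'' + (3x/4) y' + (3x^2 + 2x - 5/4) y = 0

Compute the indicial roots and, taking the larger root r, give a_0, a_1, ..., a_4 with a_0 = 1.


Write in Frobenius form y'' + (p(x)/x) y' + (q(x)/x^2) y = 0:
  p(x) = 3/4,  q(x) = 3x^2 + 2x - 5/4.
Indicial equation: r(r-1) + (3/4) r + (-5/4) = 0 -> roots r_1 = 5/4, r_2 = -1.
Take r = r_1 = 5/4. Let y(x) = x^r sum_{n>=0} a_n x^n with a_0 = 1.
Substitute y = x^r sum a_n x^n and match x^{r+n}. The recurrence is
  D(n) a_n + 2 a_{n-1} + 3 a_{n-2} = 0,  where D(n) = (r+n)(r+n-1) + (3/4)(r+n) + (-5/4).
  a_n = [-2 a_{n-1} - 3 a_{n-2}] / D(n).
Since the indicial polynomial factors as (r - r_1)(r - r_2), D(n) = (r_1 + n - r_1)(r_1 + n - r_2) = n(n + 9/4).
Evaluating step by step (a_0 = 1):
  n = 1: D(1) = 1(1 + 9/4) = 13/4; numerator = -2(1) = -2; a_1 = (-2)/(13/4) = -8/13
  n = 2: D(2) = 2(2 + 9/4) = 17/2; numerator = -2(-8/13) - 3(1) = -23/13; a_2 = (-23/13)/(17/2) = -46/221
  n = 3: D(3) = 3(3 + 9/4) = 63/4; numerator = -2(-46/221) - 3(-8/13) = 500/221; a_3 = (500/221)/(63/4) = 2000/13923
  n = 4: D(4) = 4(4 + 9/4) = 25; numerator = -2(2000/13923) - 3(-46/221) = 4694/13923; a_4 = (4694/13923)/(25) = 4694/348075

r = 5/4; a_0 = 1; a_1 = -8/13; a_2 = -46/221; a_3 = 2000/13923; a_4 = 4694/348075


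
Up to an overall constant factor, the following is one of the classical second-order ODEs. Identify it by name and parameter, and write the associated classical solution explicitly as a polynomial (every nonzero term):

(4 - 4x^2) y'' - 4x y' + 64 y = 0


All three coefficients share the factor 4; dividing through by 4 gives  (1 - x^2) y'' - x y' + 16 y = 0.
This matches the Chebyshev equation (1 - x^2) y'' - x y' + n^2 y = 0 (note the -x y' term, not -2x y') with n^2 = 16, so n = 4; the polynomial solution is T_4(x).
With y = sum_k a_k x^k, matching x^k gives (k+2)(k+1) a_{k+2} = (k^2 - n^2) a_k = (k - 4)(k + 4) a_k. The right side vanishes at k = 4, so the series with the parity of 4 terminates at degree 4.
Standard normalization: leading coefficient of T_n is 2^(n-1), so a_4 = 2^3 = 8. Work downward with a_k = (k+1)(k+2) a_{k+2} / ((k - 4)(k + 4)):
  a_2 = (3)(4)(8) / ((2 - 4)(2 + 4)) = 96/(-12) = -8
  a_0 = (1)(2)(-8) / ((0 - 4)(0 + 4)) = -16/(-16) = 1
Hence T_4(x) = 8 x^4 - 8 x^2 + 1.

T_4(x); series = 8 x^4 - 8 x^2 + 1


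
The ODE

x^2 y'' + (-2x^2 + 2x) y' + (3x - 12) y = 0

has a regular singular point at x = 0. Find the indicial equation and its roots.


Divide by x^2 to reach normal form y'' + P_1(x) y' + P_2(x) y = 0 with P_1(x) = -2 + 2/x and P_2(x) = 3/x - 12/x^2.
x = 0 is a singular point because the y'-coefficient -2 + 2/x has a pole at x = 0 and the y-coefficient 3/x - 12/x^2 has a pole at x = 0.
It is a regular singular point because x P_1(x) = p(x) = 2 - 2x and x^2 P_2(x) = q(x) = 3x - 12 are polynomials, hence analytic at x = 0.
p(0) = 2,  q(0) = -12.
Indicial equation: r(r-1) + p(0) r + q(0) = 0, i.e. r^2 + (p(0) - 1) r + q(0) = 0, i.e. r^2 + 1 r - 12 = 0.
Discriminant: (1)^2 - 4(-12) = 49, so r = (-1 ± 7)/2.
Solving: r_1 = 3, r_2 = -4.

indicial: r^2 + 1 r - 12 = 0; roots r_1 = 3, r_2 = -4


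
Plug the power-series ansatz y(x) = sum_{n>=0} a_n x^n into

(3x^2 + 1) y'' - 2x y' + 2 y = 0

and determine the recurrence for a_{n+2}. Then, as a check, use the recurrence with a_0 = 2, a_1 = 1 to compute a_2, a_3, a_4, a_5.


Substitute y = sum_n a_n x^n.
(1 + 3 x^2) y'' contributes (n+2)(n+1) a_{n+2} + 3 n(n-1) a_n at x^n.
-2 x y'(x) contributes -2 n a_n at x^n.
2 y(x) contributes 2 a_n at x^n.
Matching x^n: (n+2)(n+1) a_{n+2} + (3 n(n-1) - 2 n + 2) a_n = 0.
Thus a_{n+2} = (-3 n(n-1) + 2 n - 2) / ((n+1)(n+2)) * a_n.

Check with a_0 = 2, a_1 = 1 (apply the recurrence for n = 0, 1, 2, 3): a_0 = 2, a_1 = 1, a_2 = -2, a_3 = 0, a_4 = 2/3, a_5 = 0.

a_(n+2) = (-3 n(n-1) + 2 n - 2) / ((n+1)(n+2)) * a_n; check: a_0 = 2, a_1 = 1, a_2 = -2, a_3 = 0, a_4 = 2/3, a_5 = 0


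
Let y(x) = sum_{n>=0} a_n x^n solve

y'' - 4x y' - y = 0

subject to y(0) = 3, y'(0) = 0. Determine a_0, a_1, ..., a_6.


Ansatz: y(x) = sum_{n>=0} a_n x^n, so y'(x) = sum_{n>=1} n a_n x^(n-1) and y''(x) = sum_{n>=2} n(n-1) a_n x^(n-2).
Substitute into P(x) y'' + Q(x) y' + R(x) y = 0 with P(x) = 1, Q(x) = -4x, R(x) = -1, and match powers of x.
Initial conditions: a_0 = 3, a_1 = 0.
Setting the coefficient of each power of x to zero and solving order by order (substituting the coefficients already found):
  x^0: 2 a_2 - a_0 = 0  ->  2 a_2 = a_0 = 3  ->  a_2 = 3/2
  x^1: 6 a_3 - 5 a_1 = 0  ->  6 a_3 = 5 a_1 = 0  ->  a_3 = 0
  x^2: 12 a_4 - 9 a_2 = 0  ->  12 a_4 = 9 a_2 = 27/2  ->  a_4 = 9/8
  x^3: 20 a_5 - 13 a_3 = 0  ->  20 a_5 = 13 a_3 = 0  ->  a_5 = 0
  x^4: 30 a_6 - 17 a_4 = 0  ->  30 a_6 = 17 a_4 = 153/8  ->  a_6 = 51/80
Truncated series: y(x) = 3 + (3/2) x^2 + (9/8) x^4 + (51/80) x^6 + O(x^7).

a_0 = 3; a_1 = 0; a_2 = 3/2; a_3 = 0; a_4 = 9/8; a_5 = 0; a_6 = 51/80


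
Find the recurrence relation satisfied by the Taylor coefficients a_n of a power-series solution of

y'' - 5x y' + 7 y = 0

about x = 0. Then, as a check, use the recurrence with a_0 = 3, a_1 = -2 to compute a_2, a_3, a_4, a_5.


Substitute y = sum_n a_n x^n.
y''(x) has coefficient (n+2)(n+1) a_{n+2} at x^n;
-5 x y'(x) has coefficient -5 n a_n at x^n (shift);
7 y(x) has coefficient 7 a_n at x^n.
Matching x^n: (n+2)(n+1) a_{n+2} + (-5n + 7) a_n = 0.
Thus a_{n+2} = (5n - 7) / ((n+1)(n+2)) * a_n.

Check with a_0 = 3, a_1 = -2 (apply the recurrence for n = 0, 1, 2, 3): a_0 = 3, a_1 = -2, a_2 = -21/2, a_3 = 2/3, a_4 = -21/8, a_5 = 4/15.

a_(n+2) = (5n - 7) / ((n+1)(n+2)) * a_n; check: a_0 = 3, a_1 = -2, a_2 = -21/2, a_3 = 2/3, a_4 = -21/8, a_5 = 4/15


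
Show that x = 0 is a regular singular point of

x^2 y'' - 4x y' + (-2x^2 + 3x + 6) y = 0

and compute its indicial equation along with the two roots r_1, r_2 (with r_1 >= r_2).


Divide by x^2 to reach normal form y'' + P_1(x) y' + P_2(x) y = 0 with P_1(x) = -4/x and P_2(x) = -2 + 3/x + 6/x^2.
x = 0 is a singular point because the y'-coefficient -4/x has a pole at x = 0 and the y-coefficient -2 + 3/x + 6/x^2 has a pole at x = 0.
It is a regular singular point because x P_1(x) = p(x) = -4 and x^2 P_2(x) = q(x) = -2x^2 + 3x + 6 are polynomials, hence analytic at x = 0.
p(0) = -4,  q(0) = 6.
Indicial equation: r(r-1) + p(0) r + q(0) = 0, i.e. r^2 + (p(0) - 1) r + q(0) = 0, i.e. r^2 - 5 r + 6 = 0.
Discriminant: (-5)^2 - 4(6) = 1, so r = (5 ± 1)/2.
Solving: r_1 = 3, r_2 = 2.

indicial: r^2 - 5 r + 6 = 0; roots r_1 = 3, r_2 = 2


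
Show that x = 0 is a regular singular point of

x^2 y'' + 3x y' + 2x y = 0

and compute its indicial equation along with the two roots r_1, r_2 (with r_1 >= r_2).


Divide by x^2 to reach normal form y'' + P_1(x) y' + P_2(x) y = 0 with P_1(x) = 3/x and P_2(x) = 2/x.
x = 0 is a singular point because the y'-coefficient 3/x has a pole at x = 0 and the y-coefficient 2/x has a pole at x = 0.
It is a regular singular point because x P_1(x) = p(x) = 3 and x^2 P_2(x) = q(x) = 2x are polynomials, hence analytic at x = 0.
p(0) = 3,  q(0) = 0.
Indicial equation: r(r-1) + p(0) r + q(0) = 0, i.e. r^2 + (p(0) - 1) r + q(0) = 0, i.e. r^2 + 2 r = 0.
Discriminant: (2)^2 - 4(0) = 4, so r = (-2 ± 2)/2.
Solving: r_1 = 0, r_2 = -2.

indicial: r^2 + 2 r = 0; roots r_1 = 0, r_2 = -2


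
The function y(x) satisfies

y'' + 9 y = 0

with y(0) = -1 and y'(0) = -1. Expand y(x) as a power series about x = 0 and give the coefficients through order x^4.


Ansatz: y(x) = sum_{n>=0} a_n x^n, so y'(x) = sum_{n>=1} n a_n x^(n-1) and y''(x) = sum_{n>=2} n(n-1) a_n x^(n-2).
Substitute into P(x) y'' + Q(x) y' + R(x) y = 0 with P(x) = 1, Q(x) = 0, R(x) = 9, and match powers of x.
Initial conditions: a_0 = -1, a_1 = -1.
Setting the coefficient of each power of x to zero and solving order by order (substituting the coefficients already found):
  x^0: 2 a_2 + 9 a_0 = 0  ->  2 a_2 = -9 a_0 = 9  ->  a_2 = 9/2
  x^1: 6 a_3 + 9 a_1 = 0  ->  6 a_3 = -9 a_1 = 9  ->  a_3 = 3/2
  x^2: 12 a_4 + 9 a_2 = 0  ->  12 a_4 = -9 a_2 = -81/2  ->  a_4 = -27/8
Truncated series: y(x) = -1 - x + (9/2) x^2 + (3/2) x^3 - (27/8) x^4 + O(x^5).

a_0 = -1; a_1 = -1; a_2 = 9/2; a_3 = 3/2; a_4 = -27/8


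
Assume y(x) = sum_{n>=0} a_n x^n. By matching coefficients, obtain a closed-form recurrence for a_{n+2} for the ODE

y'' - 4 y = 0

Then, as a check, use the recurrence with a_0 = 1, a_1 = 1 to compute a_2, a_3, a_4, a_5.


Substitute y = sum_n a_n x^n into y'' + (const) y = 0.
y''(x) = sum_{n>=0} (n+2)(n+1) a_{n+2} x^n.
The ODE becomes sum_n [(n+2)(n+1) a_{n+2} - 4 a_n] x^n = 0.
Setting each coefficient to zero gives the recurrence:
  (n+2)(n+1) a_{n+2} - 4 a_n = 0,
  a_{n+2} = 4 / ((n+1)(n+2)) a_n.

Check with a_0 = 1, a_1 = 1 (apply the recurrence for n = 0, 1, 2, 3): a_0 = 1, a_1 = 1, a_2 = 2, a_3 = 2/3, a_4 = 2/3, a_5 = 2/15.

a_{n+2} = 4/((n+1)(n+2)) * a_n; check: a_0 = 1, a_1 = 1, a_2 = 2, a_3 = 2/3, a_4 = 2/3, a_5 = 2/15


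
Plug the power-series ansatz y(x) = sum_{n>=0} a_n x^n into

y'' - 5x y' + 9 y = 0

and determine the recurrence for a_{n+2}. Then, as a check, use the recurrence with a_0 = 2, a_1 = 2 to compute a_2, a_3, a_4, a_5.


Substitute y = sum_n a_n x^n.
y''(x) has coefficient (n+2)(n+1) a_{n+2} at x^n;
-5 x y'(x) has coefficient -5 n a_n at x^n (shift);
9 y(x) has coefficient 9 a_n at x^n.
Matching x^n: (n+2)(n+1) a_{n+2} + (-5n + 9) a_n = 0.
Thus a_{n+2} = (5n - 9) / ((n+1)(n+2)) * a_n.

Check with a_0 = 2, a_1 = 2 (apply the recurrence for n = 0, 1, 2, 3): a_0 = 2, a_1 = 2, a_2 = -9, a_3 = -4/3, a_4 = -3/4, a_5 = -2/5.

a_(n+2) = (5n - 9) / ((n+1)(n+2)) * a_n; check: a_0 = 2, a_1 = 2, a_2 = -9, a_3 = -4/3, a_4 = -3/4, a_5 = -2/5
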